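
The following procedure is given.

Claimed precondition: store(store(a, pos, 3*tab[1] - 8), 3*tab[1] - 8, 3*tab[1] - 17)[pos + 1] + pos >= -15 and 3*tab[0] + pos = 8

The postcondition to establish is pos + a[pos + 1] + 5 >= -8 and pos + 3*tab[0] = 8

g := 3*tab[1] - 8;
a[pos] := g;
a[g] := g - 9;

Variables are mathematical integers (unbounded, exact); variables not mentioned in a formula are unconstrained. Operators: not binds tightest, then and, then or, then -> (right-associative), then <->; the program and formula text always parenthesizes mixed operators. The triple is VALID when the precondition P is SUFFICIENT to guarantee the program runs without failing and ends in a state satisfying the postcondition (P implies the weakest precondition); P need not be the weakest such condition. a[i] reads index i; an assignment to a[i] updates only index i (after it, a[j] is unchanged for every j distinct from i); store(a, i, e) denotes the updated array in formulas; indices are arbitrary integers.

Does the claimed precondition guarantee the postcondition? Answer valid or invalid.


Working backward. After the program, the postcondition pos + a[pos + 1] + 5 >= -8 and pos + 3*tab[0] = 8 must hold; in canonical form it is a[pos + 1] + pos >= -13 and 3*tab[0] + pos = 8.
Before a[g] := g - 9: store(a, g, g - 9)[pos + 1] + pos >= -13 and 3*tab[0] + pos = 8
Before a[pos] := g: store(store(a, pos, g), g, g - 9)[pos + 1] + pos >= -13 and 3*tab[0] + pos = 8
Before g := 3*tab[1] - 8: store(store(a, pos, 3*tab[1] - 8), 3*tab[1] - 8, 3*tab[1] - 17)[pos + 1] + pos >= -13 and 3*tab[0] + pos = 8
The weakest precondition is store(store(a, pos, 3*tab[1] - 8), 3*tab[1] - 8, 3*tab[1] - 17)[pos + 1] + pos >= -13 and 3*tab[0] + pos = 8.
Check whether store(store(a, pos, 3*tab[1] - 8), 3*tab[1] - 8, 3*tab[1] - 17)[pos + 1] + pos >= -15 and 3*tab[0] + pos = 8 implies it.
Countermodel: at the initial state a = {[-45637] = 3, [-45636] = 45623, [0] = 3, [1] = 3, [21112] = 3, elsewhere 3}, pos = -45637, tab = {[-45637] = 2, [-45636] = 2, [0] = 15215, [1] = 7040, [21112] = 2, elsewhere 2}, the precondition holds but the weakest precondition fails.
Answer: invalid


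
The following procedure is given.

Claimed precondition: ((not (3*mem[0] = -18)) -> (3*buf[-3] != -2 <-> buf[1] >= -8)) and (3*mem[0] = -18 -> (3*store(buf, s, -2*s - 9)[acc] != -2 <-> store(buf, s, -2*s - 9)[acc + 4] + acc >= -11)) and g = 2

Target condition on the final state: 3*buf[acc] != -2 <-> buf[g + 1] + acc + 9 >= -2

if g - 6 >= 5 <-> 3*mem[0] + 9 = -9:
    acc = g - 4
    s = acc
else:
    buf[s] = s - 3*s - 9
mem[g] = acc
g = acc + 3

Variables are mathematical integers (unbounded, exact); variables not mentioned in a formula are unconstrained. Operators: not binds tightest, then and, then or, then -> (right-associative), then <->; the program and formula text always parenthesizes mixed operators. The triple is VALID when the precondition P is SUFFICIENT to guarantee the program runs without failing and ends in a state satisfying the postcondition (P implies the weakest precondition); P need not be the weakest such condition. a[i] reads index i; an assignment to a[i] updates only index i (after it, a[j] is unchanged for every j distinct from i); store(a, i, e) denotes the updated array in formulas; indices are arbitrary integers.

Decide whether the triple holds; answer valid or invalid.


Working backward. After the program, the postcondition 3*buf[acc] != -2 <-> buf[g + 1] + acc + 9 >= -2 must hold; in canonical form it is 3*buf[acc] != -2 <-> buf[g + 1] + acc >= -11.
Before g := acc + 3: 3*buf[acc] != -2 <-> buf[acc + 4] + acc >= -11
Before mem[g] := acc: 3*buf[acc] != -2 <-> buf[acc + 4] + acc >= -11
Then branch requires 3*buf[g - 4] != -2 <-> buf[g] + g >= -7; else branch requires 3*store(buf, s, -2*s - 9)[acc] != -2 <-> store(buf, s, -2*s - 9)[acc + 4] + acc >= -11.
Before the if: ((g >= 11 <-> 3*mem[0] = -18) -> (3*buf[g - 4] != -2 <-> buf[g] + g >= -7)) and ((not (g >= 11 <-> 3*mem[0] = -18)) -> (3*store(buf, s, -2*s - 9)[acc] != -2 <-> store(buf, s, -2*s - 9)[acc + 4] + acc >= -11))
The weakest precondition is ((g >= 11 <-> 3*mem[0] = -18) -> (3*buf[g - 4] != -2 <-> buf[g] + g >= -7)) and ((not (g >= 11 <-> 3*mem[0] = -18)) -> (3*store(buf, s, -2*s - 9)[acc] != -2 <-> store(buf, s, -2*s - 9)[acc + 4] + acc >= -11)).
Check whether ((not (3*mem[0] = -18)) -> (3*buf[-3] != -2 <-> buf[1] >= -8)) and (3*mem[0] = -18 -> (3*store(buf, s, -2*s - 9)[acc] != -2 <-> store(buf, s, -2*s - 9)[acc + 4] + acc >= -11)) and g = 2 implies it.
Countermodel: at the initial state acc = 0, buf = {[-3] = 0, [-2] = 0, [0] = 0, [1] = 0, [2] = -10, [4] = 0, elsewhere 0}, g = 2, mem = {[-3] = -5, [-2] = -5, [0] = -5, [1] = -5, [2] = -5, [4] = -5, elsewhere -5}, s = 0, the precondition holds but the weakest precondition fails.
Answer: invalid


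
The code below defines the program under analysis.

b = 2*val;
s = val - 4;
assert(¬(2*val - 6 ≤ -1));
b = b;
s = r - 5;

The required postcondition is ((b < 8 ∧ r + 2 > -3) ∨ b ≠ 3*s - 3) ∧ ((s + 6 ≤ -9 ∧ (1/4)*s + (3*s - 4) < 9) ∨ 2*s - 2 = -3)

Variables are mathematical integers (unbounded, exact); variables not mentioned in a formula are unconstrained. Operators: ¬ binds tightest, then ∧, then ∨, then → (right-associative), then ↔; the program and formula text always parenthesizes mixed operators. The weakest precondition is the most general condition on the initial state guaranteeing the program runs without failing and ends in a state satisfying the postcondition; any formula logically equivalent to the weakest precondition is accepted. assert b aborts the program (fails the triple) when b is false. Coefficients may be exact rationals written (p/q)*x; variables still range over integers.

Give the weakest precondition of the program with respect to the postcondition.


Working backward. After the program, the postcondition ((b < 8 ∧ r + 2 > -3) ∨ b ≠ 3*s - 3) ∧ ((s + 6 ≤ -9 ∧ (1/4)*s + (3*s - 4) < 9) ∨ 2*s - 2 = -3) must hold; in canonical form it is ((b < 8 ∧ r > -5) ∨ b ≠ 3*s - 3) ∧ ((s ≤ -15 ∧ (13/4)*s < 13) ∨ 2*s = -1).
Before s := r - 5: ((b < 8 ∧ r > -5) ∨ b ≠ 3*r - 18) ∧ ((r ≤ -10 ∧ (13/4)*r < 117/4) ∨ 2*r = 9)
Before b := b: ((b < 8 ∧ r > -5) ∨ b ≠ 3*r - 18) ∧ ((r ≤ -10 ∧ (13/4)*r < 117/4) ∨ 2*r = 9)
Before assert ¬(2*val - 6 ≤ -1): (¬(2*val ≤ 5)) ∧ ((b < 8 ∧ r > -5) ∨ b ≠ 3*r - 18) ∧ ((r ≤ -10 ∧ (13/4)*r < 117/4) ∨ 2*r = 9)
Before s := val - 4: (¬(2*val ≤ 5)) ∧ ((b < 8 ∧ r > -5) ∨ b ≠ 3*r - 18) ∧ ((r ≤ -10 ∧ (13/4)*r < 117/4) ∨ 2*r = 9)
Before b := 2*val: (¬(2*val ≤ 5)) ∧ ((2*val < 8 ∧ r > -5) ∨ 2*val ≠ 3*r - 18) ∧ ((r ≤ -10 ∧ (13/4)*r < 117/4) ∨ 2*r = 9)
Answer: WP = (¬(2*val ≤ 5)) ∧ ((2*val < 8 ∧ r > -5) ∨ 2*val ≠ 3*r - 18) ∧ ((r ≤ -10 ∧ (13/4)*r < 117/4) ∨ 2*r = 9)


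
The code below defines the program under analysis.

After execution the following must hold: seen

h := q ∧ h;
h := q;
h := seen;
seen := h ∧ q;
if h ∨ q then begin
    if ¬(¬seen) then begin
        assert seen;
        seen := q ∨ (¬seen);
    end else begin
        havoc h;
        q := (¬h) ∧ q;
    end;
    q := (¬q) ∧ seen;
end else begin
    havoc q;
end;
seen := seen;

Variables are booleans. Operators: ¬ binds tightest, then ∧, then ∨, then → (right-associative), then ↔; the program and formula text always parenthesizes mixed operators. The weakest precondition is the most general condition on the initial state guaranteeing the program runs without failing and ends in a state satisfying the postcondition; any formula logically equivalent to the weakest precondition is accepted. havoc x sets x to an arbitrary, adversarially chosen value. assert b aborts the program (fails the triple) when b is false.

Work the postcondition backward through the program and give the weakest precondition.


Working backward. After the program, seen must hold.
Before seen := seen: seen
Then branch requires (seen → (seen ∧ (q ∨ (¬seen)))) ∧ ((¬seen) → seen); else branch requires seen.
Before the if: ((h ∨ q) → ((seen → (seen ∧ (q ∨ (¬seen)))) ∧ ((¬seen) → seen))) ∧ ((¬(h ∨ q)) → seen)
Before seen := h ∧ q: ((h ∨ q) → (((h ∧ q) → (h ∧ q ∧ (q ∨ (¬(h ∧ q))))) ∧ ((¬(h ∧ q)) → (h ∧ q)))) ∧ ((¬(h ∨ q)) → (h ∧ q))
Before h := seen: ((seen ∨ q) → (((seen ∧ q) → (seen ∧ q ∧ (q ∨ (¬(seen ∧ q))))) ∧ ((¬(seen ∧ q)) → (seen ∧ q)))) ∧ ((¬(seen ∨ q)) → (seen ∧ q))
Before h := q: ((seen ∨ q) → (((seen ∧ q) → (seen ∧ q ∧ (q ∨ (¬(seen ∧ q))))) ∧ ((¬(seen ∧ q)) → (seen ∧ q)))) ∧ ((¬(seen ∨ q)) → (seen ∧ q))
Before h := q ∧ h: ((seen ∨ q) → (((seen ∧ q) → (seen ∧ q ∧ (q ∨ (¬(seen ∧ q))))) ∧ ((¬(seen ∧ q)) → (seen ∧ q)))) ∧ ((¬(seen ∨ q)) → (seen ∧ q))
Answer: WP = ((seen ∨ q) → (((seen ∧ q) → (seen ∧ q ∧ (q ∨ (¬(seen ∧ q))))) ∧ ((¬(seen ∧ q)) → (seen ∧ q)))) ∧ ((¬(seen ∨ q)) → (seen ∧ q))


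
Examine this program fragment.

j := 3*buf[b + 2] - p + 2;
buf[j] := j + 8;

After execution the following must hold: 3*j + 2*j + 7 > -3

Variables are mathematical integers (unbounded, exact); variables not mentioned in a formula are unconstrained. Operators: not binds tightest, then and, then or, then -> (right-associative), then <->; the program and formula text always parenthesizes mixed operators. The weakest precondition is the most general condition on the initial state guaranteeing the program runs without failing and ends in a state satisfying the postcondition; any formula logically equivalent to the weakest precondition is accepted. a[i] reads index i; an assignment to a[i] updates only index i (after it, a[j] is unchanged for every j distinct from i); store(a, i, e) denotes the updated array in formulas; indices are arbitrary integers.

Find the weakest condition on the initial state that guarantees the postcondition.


Working backward. After the program, the postcondition 3*j + 2*j + 7 > -3 must hold; in canonical form it is 5*j > -10.
Before buf[j] := j + 8: 5*j > -10
Before j := 3*buf[b + 2] - p + 2: 15*buf[b + 2] > 5*p - 20
Answer: WP = 15*buf[b + 2] > 5*p - 20


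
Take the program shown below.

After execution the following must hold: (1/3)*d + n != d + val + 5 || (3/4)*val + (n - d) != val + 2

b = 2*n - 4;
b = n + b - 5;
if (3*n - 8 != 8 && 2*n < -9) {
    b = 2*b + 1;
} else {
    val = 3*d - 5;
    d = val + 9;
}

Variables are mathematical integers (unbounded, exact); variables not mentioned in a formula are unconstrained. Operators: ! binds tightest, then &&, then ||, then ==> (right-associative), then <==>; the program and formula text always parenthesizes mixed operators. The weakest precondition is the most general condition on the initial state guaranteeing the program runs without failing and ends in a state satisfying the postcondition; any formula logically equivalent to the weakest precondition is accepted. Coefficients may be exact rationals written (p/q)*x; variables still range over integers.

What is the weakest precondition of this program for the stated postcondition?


Working backward. After the program, the postcondition (1/3)*d + n != d + val + 5 || (3/4)*val + (n - d) != val + 2 must hold; in canonical form it is n != (2/3)*d + val + 5 || n != d + (1/4)*val + 2.
Then branch requires n != (2/3)*d + val + 5 || n != d + (1/4)*val + 2; else branch requires n != 5*d + 8/3 || n != (15/4)*d + 19/4.
Before the if: ((3*n != 16 && 2*n < -9) ==> (n != (2/3)*d + val + 5 || n != d + (1/4)*val + 2)) && ((!(3*n != 16 && 2*n < -9)) ==> (n != 5*d + 8/3 || n != (15/4)*d + 19/4))
Before b := n + b - 5: ((3*n != 16 && 2*n < -9) ==> (n != (2/3)*d + val + 5 || n != d + (1/4)*val + 2)) && ((!(3*n != 16 && 2*n < -9)) ==> (n != 5*d + 8/3 || n != (15/4)*d + 19/4))
Before b := 2*n - 4: ((3*n != 16 && 2*n < -9) ==> (n != (2/3)*d + val + 5 || n != d + (1/4)*val + 2)) && ((!(3*n != 16 && 2*n < -9)) ==> (n != 5*d + 8/3 || n != (15/4)*d + 19/4))
Answer: WP = ((3*n != 16 && 2*n < -9) ==> (n != (2/3)*d + val + 5 || n != d + (1/4)*val + 2)) && ((!(3*n != 16 && 2*n < -9)) ==> (n != 5*d + 8/3 || n != (15/4)*d + 19/4))


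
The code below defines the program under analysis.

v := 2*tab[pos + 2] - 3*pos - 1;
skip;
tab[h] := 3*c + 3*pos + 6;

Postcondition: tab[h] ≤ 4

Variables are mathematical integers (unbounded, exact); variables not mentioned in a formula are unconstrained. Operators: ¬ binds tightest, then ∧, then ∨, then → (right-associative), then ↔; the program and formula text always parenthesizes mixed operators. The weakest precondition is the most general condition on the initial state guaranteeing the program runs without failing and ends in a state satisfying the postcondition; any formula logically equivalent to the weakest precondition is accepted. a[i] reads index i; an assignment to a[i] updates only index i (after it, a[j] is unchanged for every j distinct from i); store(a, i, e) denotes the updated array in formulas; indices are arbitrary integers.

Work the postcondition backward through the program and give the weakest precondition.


Working backward. After the program, tab[h] ≤ 4 must hold.
Before tab[h] := 3*c + 3*pos + 6: store(tab, h, 3*c + 3*pos + 6)[h] ≤ 4
Before skip: store(tab, h, 3*c + 3*pos + 6)[h] ≤ 4
Before v := 2*tab[pos + 2] - 3*pos - 1: store(tab, h, 3*c + 3*pos + 6)[h] ≤ 4
Answer: WP = store(tab, h, 3*c + 3*pos + 6)[h] ≤ 4


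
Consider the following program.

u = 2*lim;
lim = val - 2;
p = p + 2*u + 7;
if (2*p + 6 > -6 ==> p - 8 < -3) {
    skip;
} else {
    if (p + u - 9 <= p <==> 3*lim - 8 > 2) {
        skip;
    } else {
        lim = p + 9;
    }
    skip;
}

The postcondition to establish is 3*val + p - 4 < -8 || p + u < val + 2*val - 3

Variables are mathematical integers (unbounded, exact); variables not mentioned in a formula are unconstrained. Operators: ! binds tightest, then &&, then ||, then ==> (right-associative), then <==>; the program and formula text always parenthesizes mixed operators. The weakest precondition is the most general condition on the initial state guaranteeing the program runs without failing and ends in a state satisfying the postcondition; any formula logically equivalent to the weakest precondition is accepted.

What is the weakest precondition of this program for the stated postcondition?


Working backward. After the program, the postcondition 3*val + p - 4 < -8 || p + u < val + 2*val - 3 must hold; in canonical form it is p + 3*val < -4 || p + u < 3*val - 3.
Then branch requires p + 3*val < -4 || p + u < 3*val - 3; else branch requires ((u <= 9 <==> 3*lim > 10) ==> (p + 3*val < -4 || p + u < 3*val - 3)) && ((!(u <= 9 <==> 3*lim > 10)) ==> (p + 3*val < -4 || p + u < 3*val - 3)).
Before the if: ((2*p > -12 ==> p < 5) ==> (p + 3*val < -4 || p + u < 3*val - 3)) && ((!(2*p > -12 ==> p < 5)) ==> (((u <= 9 <==> 3*lim > 10) ==> (p + 3*val < -4 || p + u < 3*val - 3)) && ((!(u <= 9 <==> 3*lim > 10)) ==> (p + 3*val < -4 || p + u < 3*val - 3))))
Before p := p + 2*u + 7: ((2*p + 4*u > -26 ==> p + 2*u < -2) ==> (p + 2*u + 3*val < -11 || p + 3*u < 3*val - 10)) && ((!(2*p + 4*u > -26 ==> p + 2*u < -2)) ==> (((u <= 9 <==> 3*lim > 10) ==> (p + 2*u + 3*val < -11 || p + 3*u < 3*val - 10)) && ((!(u <= 9 <==> 3*lim > 10)) ==> (p + 2*u + 3*val < -11 || p + 3*u < 3*val - 10))))
Before lim := val - 2: ((2*p + 4*u > -26 ==> p + 2*u < -2) ==> (p + 2*u + 3*val < -11 || p + 3*u < 3*val - 10)) && ((!(2*p + 4*u > -26 ==> p + 2*u < -2)) ==> (((u <= 9 <==> 3*val > 16) ==> (p + 2*u + 3*val < -11 || p + 3*u < 3*val - 10)) && ((!(u <= 9 <==> 3*val > 16)) ==> (p + 2*u + 3*val < -11 || p + 3*u < 3*val - 10))))
Before u := 2*lim: ((8*lim + 2*p > -26 ==> 4*lim + p < -2) ==> (4*lim + p + 3*val < -11 || 6*lim + p < 3*val - 10)) && ((!(8*lim + 2*p > -26 ==> 4*lim + p < -2)) ==> (((2*lim <= 9 <==> 3*val > 16) ==> (4*lim + p + 3*val < -11 || 6*lim + p < 3*val - 10)) && ((!(2*lim <= 9 <==> 3*val > 16)) ==> (4*lim + p + 3*val < -11 || 6*lim + p < 3*val - 10))))
Answer: WP = ((8*lim + 2*p > -26 ==> 4*lim + p < -2) ==> (4*lim + p + 3*val < -11 || 6*lim + p < 3*val - 10)) && ((!(8*lim + 2*p > -26 ==> 4*lim + p < -2)) ==> (((2*lim <= 9 <==> 3*val > 16) ==> (4*lim + p + 3*val < -11 || 6*lim + p < 3*val - 10)) && ((!(2*lim <= 9 <==> 3*val > 16)) ==> (4*lim + p + 3*val < -11 || 6*lim + p < 3*val - 10))))


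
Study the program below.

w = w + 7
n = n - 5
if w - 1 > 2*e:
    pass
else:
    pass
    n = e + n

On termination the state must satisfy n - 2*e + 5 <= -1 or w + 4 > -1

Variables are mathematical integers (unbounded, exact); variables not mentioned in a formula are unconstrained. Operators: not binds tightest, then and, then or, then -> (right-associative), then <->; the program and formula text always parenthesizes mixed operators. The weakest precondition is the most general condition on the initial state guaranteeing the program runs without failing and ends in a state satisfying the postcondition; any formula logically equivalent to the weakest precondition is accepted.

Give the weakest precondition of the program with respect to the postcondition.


Working backward. After the program, the postcondition n - 2*e + 5 <= -1 or w + 4 > -1 must hold; in canonical form it is n <= 2*e - 6 or w > -5.
Then branch requires n <= 2*e - 6 or w > -5; else branch requires n <= e - 6 or w > -5.
Before the if: (w > 2*e + 1 -> (n <= 2*e - 6 or w > -5)) and ((not (w > 2*e + 1)) -> (n <= e - 6 or w > -5))
Before n := n - 5: (w > 2*e + 1 -> (n <= 2*e - 1 or w > -5)) and ((not (w > 2*e + 1)) -> (n <= e - 1 or w > -5))
Before w := w + 7: (w > 2*e - 6 -> (n <= 2*e - 1 or w > -12)) and ((not (w > 2*e - 6)) -> (n <= e - 1 or w > -12))
Answer: WP = (w > 2*e - 6 -> (n <= 2*e - 1 or w > -12)) and ((not (w > 2*e - 6)) -> (n <= e - 1 or w > -12))


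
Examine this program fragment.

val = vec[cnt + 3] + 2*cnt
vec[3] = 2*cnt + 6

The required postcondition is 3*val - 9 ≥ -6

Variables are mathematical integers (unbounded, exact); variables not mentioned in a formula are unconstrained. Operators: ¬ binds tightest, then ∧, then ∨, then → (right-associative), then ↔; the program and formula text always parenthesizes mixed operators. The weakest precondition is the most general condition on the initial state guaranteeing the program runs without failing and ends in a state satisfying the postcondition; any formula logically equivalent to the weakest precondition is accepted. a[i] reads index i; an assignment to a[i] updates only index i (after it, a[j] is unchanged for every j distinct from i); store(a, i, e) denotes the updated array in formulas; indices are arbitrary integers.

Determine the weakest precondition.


Working backward. After the program, the postcondition 3*val - 9 ≥ -6 must hold; in canonical form it is 3*val ≥ 3.
Before vec[3] := 2*cnt + 6: 3*val ≥ 3
Before val := vec[cnt + 3] + 2*cnt: 3*vec[cnt + 3] + 6*cnt ≥ 3
Answer: WP = 3*vec[cnt + 3] + 6*cnt ≥ 3


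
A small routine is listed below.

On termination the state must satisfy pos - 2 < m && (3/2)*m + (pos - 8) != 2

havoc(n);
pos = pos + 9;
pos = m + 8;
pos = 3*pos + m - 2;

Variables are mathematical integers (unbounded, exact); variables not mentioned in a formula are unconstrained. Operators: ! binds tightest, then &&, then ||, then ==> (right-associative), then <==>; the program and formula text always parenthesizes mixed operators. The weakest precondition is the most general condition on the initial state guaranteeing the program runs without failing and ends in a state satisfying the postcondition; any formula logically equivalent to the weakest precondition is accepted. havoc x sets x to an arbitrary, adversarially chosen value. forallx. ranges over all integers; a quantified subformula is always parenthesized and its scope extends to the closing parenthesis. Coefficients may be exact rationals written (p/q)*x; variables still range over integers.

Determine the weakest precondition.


Working backward. After the program, the postcondition pos - 2 < m && (3/2)*m + (pos - 8) != 2 must hold; in canonical form it is pos < m + 2 && (3/2)*m + pos != 10.
Before pos := 3*pos + m - 2: 3*pos < 4 && (5/2)*m + 3*pos != 12
Before pos := m + 8: 3*m < -20 && (11/2)*m != -12
Before pos := pos + 9: 3*m < -20 && (11/2)*m != -12
Before havoc n: 3*m < -20 && (11/2)*m != -12
Answer: WP = 3*m < -20 && (11/2)*m != -12


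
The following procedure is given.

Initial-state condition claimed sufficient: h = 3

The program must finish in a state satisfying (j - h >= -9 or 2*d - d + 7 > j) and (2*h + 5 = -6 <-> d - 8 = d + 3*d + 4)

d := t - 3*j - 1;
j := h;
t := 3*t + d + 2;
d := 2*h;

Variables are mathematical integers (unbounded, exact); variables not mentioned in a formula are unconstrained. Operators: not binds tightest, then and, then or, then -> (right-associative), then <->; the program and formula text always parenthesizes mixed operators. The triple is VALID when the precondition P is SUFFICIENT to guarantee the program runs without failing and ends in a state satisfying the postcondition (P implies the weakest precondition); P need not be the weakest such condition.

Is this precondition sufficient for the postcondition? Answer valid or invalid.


Working backward. After the program, the postcondition (j - h >= -9 or 2*d - d + 7 > j) and (2*h + 5 = -6 <-> d - 8 = d + 3*d + 4) must hold; in canonical form it is (j >= h - 9 or d > j - 7) and (2*h = -11 <-> 3*d = -12).
Before d := 2*h: (j >= h - 9 or 2*h > j - 7) and (2*h = -11 <-> 6*h = -12)
Before t := 3*t + d + 2: (j >= h - 9 or 2*h > j - 7) and (2*h = -11 <-> 6*h = -12)
Before j := h: 2*h = -11 <-> 6*h = -12
Before d := t - 3*j - 1: 2*h = -11 <-> 6*h = -12
The weakest precondition is 2*h = -11 <-> 6*h = -12.
Check whether h = 3 implies it.
Every state satisfying the precondition satisfies the weakest precondition: the implication holds.
Answer: valid


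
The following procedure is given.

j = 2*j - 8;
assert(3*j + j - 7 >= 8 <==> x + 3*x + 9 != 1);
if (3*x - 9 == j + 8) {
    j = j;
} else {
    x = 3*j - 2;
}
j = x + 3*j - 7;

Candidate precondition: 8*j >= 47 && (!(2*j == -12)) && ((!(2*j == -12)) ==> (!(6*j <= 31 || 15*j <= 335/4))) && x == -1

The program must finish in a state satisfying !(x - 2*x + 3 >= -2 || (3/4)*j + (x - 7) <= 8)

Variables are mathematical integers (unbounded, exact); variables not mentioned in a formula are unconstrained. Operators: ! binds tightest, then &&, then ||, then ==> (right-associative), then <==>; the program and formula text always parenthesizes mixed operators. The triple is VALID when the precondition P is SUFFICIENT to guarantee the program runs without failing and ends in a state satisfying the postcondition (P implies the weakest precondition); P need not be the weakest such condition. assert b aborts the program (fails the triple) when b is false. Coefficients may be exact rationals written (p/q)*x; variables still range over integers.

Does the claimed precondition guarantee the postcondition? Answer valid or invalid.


Working backward. After the program, the postcondition !(x - 2*x + 3 >= -2 || (3/4)*j + (x - 7) <= 8) must hold; in canonical form it is !(x <= 5 || (3/4)*j + x <= 15).
Before j := x + 3*j - 7: !(x <= 5 || (9/4)*j + (7/4)*x <= 81/4)
Then branch requires !(x <= 5 || (9/4)*j + (7/4)*x <= 81/4); else branch requires !(3*j <= 7 || (15/2)*j <= 95/4).
Before the if: (3*x == j + 17 ==> (!(x <= 5 || (9/4)*j + (7/4)*x <= 81/4))) && ((!(3*x == j + 17)) ==> (!(3*j <= 7 || (15/2)*j <= 95/4)))
Before assert 3*j + j - 7 >= 8 <==> x + 3*x + 9 != 1: (4*j >= 15 <==> 4*x != -8) && (3*x == j + 17 ==> (!(x <= 5 || (9/4)*j + (7/4)*x <= 81/4))) && ((!(3*x == j + 17)) ==> (!(3*j <= 7 || (15/2)*j <= 95/4)))
Before j := 2*j - 8: (8*j >= 47 <==> 4*x != -8) && (3*x == 2*j + 9 ==> (!(x <= 5 || (9/2)*j + (7/4)*x <= 153/4))) && ((!(3*x == 2*j + 9)) ==> (!(6*j <= 31 || 15*j <= 335/4)))
The weakest precondition is (8*j >= 47 <==> 4*x != -8) && (3*x == 2*j + 9 ==> (!(x <= 5 || (9/2)*j + (7/4)*x <= 153/4))) && ((!(3*x == 2*j + 9)) ==> (!(6*j <= 31 || 15*j <= 335/4))).
Check whether 8*j >= 47 && (!(2*j == -12)) && ((!(2*j == -12)) ==> (!(6*j <= 31 || 15*j <= 335/4))) && x == -1 implies it.
Every state satisfying the precondition satisfies the weakest precondition: the implication holds.
Answer: valid


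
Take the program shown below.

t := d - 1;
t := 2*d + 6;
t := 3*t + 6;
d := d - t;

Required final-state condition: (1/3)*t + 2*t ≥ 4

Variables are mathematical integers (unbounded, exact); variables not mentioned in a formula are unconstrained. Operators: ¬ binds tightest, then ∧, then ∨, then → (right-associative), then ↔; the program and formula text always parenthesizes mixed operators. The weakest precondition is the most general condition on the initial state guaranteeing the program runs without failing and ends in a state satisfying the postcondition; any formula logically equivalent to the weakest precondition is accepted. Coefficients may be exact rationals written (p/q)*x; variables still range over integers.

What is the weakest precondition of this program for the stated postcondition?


Working backward. After the program, the postcondition (1/3)*t + 2*t ≥ 4 must hold; in canonical form it is (7/3)*t ≥ 4.
Before d := d - t: (7/3)*t ≥ 4
Before t := 3*t + 6: 7*t ≥ -10
Before t := 2*d + 6: 14*d ≥ -52
Before t := d - 1: 14*d ≥ -52
Answer: WP = 14*d ≥ -52


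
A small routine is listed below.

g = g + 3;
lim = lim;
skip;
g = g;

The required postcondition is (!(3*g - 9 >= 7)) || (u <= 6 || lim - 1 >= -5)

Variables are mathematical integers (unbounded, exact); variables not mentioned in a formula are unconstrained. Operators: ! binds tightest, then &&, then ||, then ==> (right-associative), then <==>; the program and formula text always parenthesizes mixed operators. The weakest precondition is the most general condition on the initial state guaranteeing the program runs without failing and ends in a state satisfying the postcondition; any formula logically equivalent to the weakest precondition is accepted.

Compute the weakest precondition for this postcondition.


Working backward. After the program, the postcondition (!(3*g - 9 >= 7)) || (u <= 6 || lim - 1 >= -5) must hold; in canonical form it is (!(3*g >= 16)) || u <= 6 || lim >= -4.
Before g := g: (!(3*g >= 16)) || u <= 6 || lim >= -4
Before skip: (!(3*g >= 16)) || u <= 6 || lim >= -4
Before lim := lim: (!(3*g >= 16)) || u <= 6 || lim >= -4
Before g := g + 3: (!(3*g >= 7)) || u <= 6 || lim >= -4
Answer: WP = (!(3*g >= 7)) || u <= 6 || lim >= -4


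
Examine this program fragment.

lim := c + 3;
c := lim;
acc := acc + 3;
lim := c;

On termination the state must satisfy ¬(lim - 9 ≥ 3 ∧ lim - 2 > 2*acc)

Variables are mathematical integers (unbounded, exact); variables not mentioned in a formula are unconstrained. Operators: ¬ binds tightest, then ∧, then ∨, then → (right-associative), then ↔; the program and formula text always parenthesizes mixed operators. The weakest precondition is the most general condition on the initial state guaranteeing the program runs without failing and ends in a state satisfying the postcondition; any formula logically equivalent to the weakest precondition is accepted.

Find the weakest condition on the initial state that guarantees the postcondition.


Working backward. After the program, the postcondition ¬(lim - 9 ≥ 3 ∧ lim - 2 > 2*acc) must hold; in canonical form it is ¬(lim ≥ 12 ∧ lim > 2*acc + 2).
Before lim := c: ¬(c ≥ 12 ∧ c > 2*acc + 2)
Before acc := acc + 3: ¬(c ≥ 12 ∧ c > 2*acc + 8)
Before c := lim: ¬(lim ≥ 12 ∧ lim > 2*acc + 8)
Before lim := c + 3: ¬(c ≥ 9 ∧ c > 2*acc + 5)
Answer: WP = ¬(c ≥ 9 ∧ c > 2*acc + 5)


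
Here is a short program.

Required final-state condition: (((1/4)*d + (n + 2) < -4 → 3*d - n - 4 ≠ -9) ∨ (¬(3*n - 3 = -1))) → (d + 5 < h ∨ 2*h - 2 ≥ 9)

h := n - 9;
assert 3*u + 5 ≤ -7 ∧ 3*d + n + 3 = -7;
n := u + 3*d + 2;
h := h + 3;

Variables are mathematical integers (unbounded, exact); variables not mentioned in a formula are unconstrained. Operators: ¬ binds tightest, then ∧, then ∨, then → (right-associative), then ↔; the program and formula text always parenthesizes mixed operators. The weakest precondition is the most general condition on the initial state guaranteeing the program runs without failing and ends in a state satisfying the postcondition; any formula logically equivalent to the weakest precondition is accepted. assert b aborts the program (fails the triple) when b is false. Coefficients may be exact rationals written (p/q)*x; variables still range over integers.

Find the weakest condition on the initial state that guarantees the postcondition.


Working backward. After the program, the postcondition (((1/4)*d + (n + 2) < -4 → 3*d - n - 4 ≠ -9) ∨ (¬(3*n - 3 = -1))) → (d + 5 < h ∨ 2*h - 2 ≥ 9) must hold; in canonical form it is (((1/4)*d + n < -6 → 3*d ≠ n - 5) ∨ (¬(3*n = 2))) → (d < h - 5 ∨ 2*h ≥ 11).
Before h := h + 3: (((1/4)*d + n < -6 → 3*d ≠ n - 5) ∨ (¬(3*n = 2))) → (d < h - 2 ∨ 2*h ≥ 5)
Before n := u + 3*d + 2: (((13/4)*d + u < -8 → u ≠ 3) ∨ (¬(9*d + 3*u = -4))) → (d < h - 2 ∨ 2*h ≥ 5)
Before assert 3*u + 5 ≤ -7 ∧ 3*d + n + 3 = -7: 3*u ≤ -12 ∧ 3*d + n = -10 ∧ ((((13/4)*d + u < -8 → u ≠ 3) ∨ (¬(9*d + 3*u = -4))) → (d < h - 2 ∨ 2*h ≥ 5))
Before h := n - 9: 3*u ≤ -12 ∧ 3*d + n = -10 ∧ ((((13/4)*d + u < -8 → u ≠ 3) ∨ (¬(9*d + 3*u = -4))) → (d < n - 11 ∨ 2*n ≥ 23))
Answer: WP = 3*u ≤ -12 ∧ 3*d + n = -10 ∧ ((((13/4)*d + u < -8 → u ≠ 3) ∨ (¬(9*d + 3*u = -4))) → (d < n - 11 ∨ 2*n ≥ 23))


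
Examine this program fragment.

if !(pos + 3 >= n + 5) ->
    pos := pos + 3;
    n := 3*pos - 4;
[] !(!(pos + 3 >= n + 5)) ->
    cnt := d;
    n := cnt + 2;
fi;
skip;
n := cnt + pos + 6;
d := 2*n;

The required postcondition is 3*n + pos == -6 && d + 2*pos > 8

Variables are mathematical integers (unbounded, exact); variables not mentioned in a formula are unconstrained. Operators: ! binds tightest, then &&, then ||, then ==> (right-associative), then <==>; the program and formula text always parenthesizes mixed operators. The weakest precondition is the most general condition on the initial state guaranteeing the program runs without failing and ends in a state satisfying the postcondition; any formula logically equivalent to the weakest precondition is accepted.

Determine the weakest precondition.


Working backward. After the program, 3*n + pos == -6 && d + 2*pos > 8 must hold.
Before d := 2*n: 3*n + pos == -6 && 2*n + 2*pos > 8
Before n := cnt + pos + 6: 3*cnt + 4*pos == -24 && 2*cnt + 4*pos > -4
Before skip: 3*cnt + 4*pos == -24 && 2*cnt + 4*pos > -4
Then branch requires 3*cnt + 4*pos == -36 && 2*cnt + 4*pos > -16; else branch requires 3*d + 4*pos == -24 && 2*d + 4*pos > -4.
Before the if: ((!(pos >= n + 2)) ==> (3*cnt + 4*pos == -36 && 2*cnt + 4*pos > -16)) && (pos >= n + 2 ==> (3*d + 4*pos == -24 && 2*d + 4*pos > -4))
Answer: WP = ((!(pos >= n + 2)) ==> (3*cnt + 4*pos == -36 && 2*cnt + 4*pos > -16)) && (pos >= n + 2 ==> (3*d + 4*pos == -24 && 2*d + 4*pos > -4))


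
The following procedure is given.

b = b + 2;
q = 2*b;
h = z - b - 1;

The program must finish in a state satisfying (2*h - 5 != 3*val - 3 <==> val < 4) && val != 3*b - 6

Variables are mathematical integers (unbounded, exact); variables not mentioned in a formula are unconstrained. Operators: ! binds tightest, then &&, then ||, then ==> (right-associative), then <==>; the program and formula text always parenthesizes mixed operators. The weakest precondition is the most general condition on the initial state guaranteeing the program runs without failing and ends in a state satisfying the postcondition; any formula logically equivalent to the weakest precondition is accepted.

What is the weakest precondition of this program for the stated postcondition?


Working backward. After the program, the postcondition (2*h - 5 != 3*val - 3 <==> val < 4) && val != 3*b - 6 must hold; in canonical form it is (2*h != 3*val + 2 <==> val < 4) && val != 3*b - 6.
Before h := z - b - 1: (2*z != 2*b + 3*val + 4 <==> val < 4) && val != 3*b - 6
Before q := 2*b: (2*z != 2*b + 3*val + 4 <==> val < 4) && val != 3*b - 6
Before b := b + 2: (2*z != 2*b + 3*val + 8 <==> val < 4) && val != 3*b
Answer: WP = (2*z != 2*b + 3*val + 8 <==> val < 4) && val != 3*b


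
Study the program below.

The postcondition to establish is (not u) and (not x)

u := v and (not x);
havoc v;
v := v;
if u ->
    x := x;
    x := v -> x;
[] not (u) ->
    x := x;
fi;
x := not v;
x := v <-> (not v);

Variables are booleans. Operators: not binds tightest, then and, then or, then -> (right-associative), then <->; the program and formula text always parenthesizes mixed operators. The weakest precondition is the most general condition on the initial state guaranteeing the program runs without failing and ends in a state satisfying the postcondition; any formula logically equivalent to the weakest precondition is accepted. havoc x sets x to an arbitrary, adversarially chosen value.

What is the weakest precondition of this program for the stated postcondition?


Working backward. After the program, (not u) and (not x) must hold.
Before x := v <-> (not v): (not u) and (not (v <-> (not v)))
Before x := not v: (not u) and (not (v <-> (not v)))
Then branch requires (not u) and (not (v <-> (not v))); else branch requires (not u) and (not (v <-> (not v))).
Before the if: (u -> ((not u) and (not (v <-> (not v))))) and ((not u) -> ((not u) and (not (v <-> (not v)))))
Before v := v: (u -> ((not u) and (not (v <-> (not v))))) and ((not u) -> ((not u) and (not (v <-> (not v)))))
Before havoc v: u -> (not u)
Before u := v and (not x): (v and (not x)) -> (not (v and (not x)))
Answer: WP = (v and (not x)) -> (not (v and (not x)))


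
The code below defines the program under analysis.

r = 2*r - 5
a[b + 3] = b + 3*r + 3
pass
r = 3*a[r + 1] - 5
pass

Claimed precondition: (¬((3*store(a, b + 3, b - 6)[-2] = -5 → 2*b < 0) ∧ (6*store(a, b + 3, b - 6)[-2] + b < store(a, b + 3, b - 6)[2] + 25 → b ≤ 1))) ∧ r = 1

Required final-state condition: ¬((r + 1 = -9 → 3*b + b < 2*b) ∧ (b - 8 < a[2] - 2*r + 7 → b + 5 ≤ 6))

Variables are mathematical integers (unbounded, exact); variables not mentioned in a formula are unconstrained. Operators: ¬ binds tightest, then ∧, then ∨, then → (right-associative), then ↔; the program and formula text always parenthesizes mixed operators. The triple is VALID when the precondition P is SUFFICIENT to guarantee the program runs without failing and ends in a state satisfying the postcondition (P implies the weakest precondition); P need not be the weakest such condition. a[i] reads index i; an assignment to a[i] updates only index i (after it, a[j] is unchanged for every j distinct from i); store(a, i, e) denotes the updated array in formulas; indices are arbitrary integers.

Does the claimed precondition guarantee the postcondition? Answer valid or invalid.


Working backward. After the program, the postcondition ¬((r + 1 = -9 → 3*b + b < 2*b) ∧ (b - 8 < a[2] - 2*r + 7 → b + 5 ≤ 6)) must hold; in canonical form it is ¬((r = -10 → 2*b < 0) ∧ (b + 2*r < a[2] + 15 → b ≤ 1)).
Before skip: ¬((r = -10 → 2*b < 0) ∧ (b + 2*r < a[2] + 15 → b ≤ 1))
Before r := 3*a[r + 1] - 5: ¬((3*a[r + 1] = -5 → 2*b < 0) ∧ (6*a[r + 1] + b < a[2] + 25 → b ≤ 1))
Before skip: ¬((3*a[r + 1] = -5 → 2*b < 0) ∧ (6*a[r + 1] + b < a[2] + 25 → b ≤ 1))
Before a[b + 3] := b + 3*r + 3: ¬((3*store(a, b + 3, b + 3*r + 3)[r + 1] = -5 → 2*b < 0) ∧ (6*store(a, b + 3, b + 3*r + 3)[r + 1] + b < store(a, b + 3, b + 3*r + 3)[2] + 25 → b ≤ 1))
Before r := 2*r - 5: ¬((3*store(a, b + 3, b + 6*r - 12)[2*r - 4] = -5 → 2*b < 0) ∧ (6*store(a, b + 3, b + 6*r - 12)[2*r - 4] + b < store(a, b + 3, b + 6*r - 12)[2] + 25 → b ≤ 1))
The weakest precondition is ¬((3*store(a, b + 3, b + 6*r - 12)[2*r - 4] = -5 → 2*b < 0) ∧ (6*store(a, b + 3, b + 6*r - 12)[2*r - 4] + b < store(a, b + 3, b + 6*r - 12)[2] + 25 → b ≤ 1)).
Check whether (¬((3*store(a, b + 3, b - 6)[-2] = -5 → 2*b < 0) ∧ (6*store(a, b + 3, b - 6)[-2] + b < store(a, b + 3, b - 6)[2] + 25 → b ≤ 1))) ∧ r = 1 implies it.
Every state satisfying the precondition satisfies the weakest precondition: the implication holds.
Answer: valid


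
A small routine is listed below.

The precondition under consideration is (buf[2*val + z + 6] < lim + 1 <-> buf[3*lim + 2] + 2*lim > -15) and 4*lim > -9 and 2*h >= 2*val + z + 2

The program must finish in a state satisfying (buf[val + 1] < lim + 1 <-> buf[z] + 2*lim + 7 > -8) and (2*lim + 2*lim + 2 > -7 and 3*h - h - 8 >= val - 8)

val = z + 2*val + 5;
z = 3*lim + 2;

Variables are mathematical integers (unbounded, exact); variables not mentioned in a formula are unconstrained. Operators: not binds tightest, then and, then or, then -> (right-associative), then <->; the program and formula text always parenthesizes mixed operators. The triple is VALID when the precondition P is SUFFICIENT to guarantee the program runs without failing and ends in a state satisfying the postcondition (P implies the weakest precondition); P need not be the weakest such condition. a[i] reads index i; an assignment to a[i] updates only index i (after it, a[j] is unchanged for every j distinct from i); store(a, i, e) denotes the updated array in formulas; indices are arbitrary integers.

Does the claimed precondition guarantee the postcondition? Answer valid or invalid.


Working backward. After the program, the postcondition (buf[val + 1] < lim + 1 <-> buf[z] + 2*lim + 7 > -8) and (2*lim + 2*lim + 2 > -7 and 3*h - h - 8 >= val - 8) must hold; in canonical form it is (buf[val + 1] < lim + 1 <-> buf[z] + 2*lim > -15) and 4*lim > -9 and 2*h >= val.
Before z := 3*lim + 2: (buf[val + 1] < lim + 1 <-> buf[3*lim + 2] + 2*lim > -15) and 4*lim > -9 and 2*h >= val
Before val := z + 2*val + 5: (buf[2*val + z + 6] < lim + 1 <-> buf[3*lim + 2] + 2*lim > -15) and 4*lim > -9 and 2*h >= 2*val + z + 5
The weakest precondition is (buf[2*val + z + 6] < lim + 1 <-> buf[3*lim + 2] + 2*lim > -15) and 4*lim > -9 and 2*h >= 2*val + z + 5.
Check whether (buf[2*val + z + 6] < lim + 1 <-> buf[3*lim + 2] + 2*lim > -15) and 4*lim > -9 and 2*h >= 2*val + z + 2 implies it.
Countermodel: at the initial state buf = {[2] = 7040, [6] = 0, elsewhere 7040}, h = 1, lim = 0, val = 0, z = 0, the precondition holds but the weakest precondition fails.
Answer: invalid


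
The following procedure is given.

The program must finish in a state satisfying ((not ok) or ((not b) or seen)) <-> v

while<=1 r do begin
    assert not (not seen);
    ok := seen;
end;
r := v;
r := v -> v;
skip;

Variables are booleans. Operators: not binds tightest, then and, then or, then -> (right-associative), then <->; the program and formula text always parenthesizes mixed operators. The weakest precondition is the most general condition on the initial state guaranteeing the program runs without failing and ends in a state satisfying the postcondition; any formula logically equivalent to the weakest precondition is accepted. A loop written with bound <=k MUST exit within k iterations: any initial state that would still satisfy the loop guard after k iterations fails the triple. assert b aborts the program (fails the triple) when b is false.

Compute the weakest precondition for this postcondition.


Working backward. After the program, the postcondition ((not ok) or ((not b) or seen)) <-> v must hold; in canonical form it is ((not ok) or (not b) or seen) <-> v.
Before skip: ((not ok) or (not b) or seen) <-> v
Before r := v -> v: ((not ok) or (not b) or seen) <-> v
Before r := v: ((not ok) or (not b) or seen) <-> v
Before the loop (bound <=1), unroll the exhaustion recursion (WP_0 = exit-now case; WP_j = one more guarded iteration, up to j = 1):
  WP_0: (not r) and (((not ok) or (not b) or seen) <-> v)
  WP_1: (r -> (seen and (not r) and v)) and ((not r) -> (((not ok) or (not b) or seen) <-> v))
So before the loop: (r -> (seen and (not r) and v)) and ((not r) -> (((not ok) or (not b) or seen) <-> v))
Answer: WP = (r -> (seen and (not r) and v)) and ((not r) -> (((not ok) or (not b) or seen) <-> v))
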